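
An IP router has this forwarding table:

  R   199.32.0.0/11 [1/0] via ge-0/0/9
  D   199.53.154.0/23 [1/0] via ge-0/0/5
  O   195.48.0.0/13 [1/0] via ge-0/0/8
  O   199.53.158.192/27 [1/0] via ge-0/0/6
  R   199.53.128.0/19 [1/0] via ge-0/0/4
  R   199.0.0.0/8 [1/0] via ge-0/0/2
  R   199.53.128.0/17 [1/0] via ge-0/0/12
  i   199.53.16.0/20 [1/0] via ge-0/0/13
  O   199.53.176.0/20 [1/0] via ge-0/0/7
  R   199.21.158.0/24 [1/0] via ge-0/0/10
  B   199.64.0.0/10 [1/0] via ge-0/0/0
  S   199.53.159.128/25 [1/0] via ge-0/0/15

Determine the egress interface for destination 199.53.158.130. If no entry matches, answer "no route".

ge-0/0/4

Routes whose prefix contains 199.53.158.130:
  199.0.0.0/8 (199.0.0.0 - 199.255.255.255) -> ge-0/0/2
  199.32.0.0/11 (199.32.0.0 - 199.63.255.255) -> ge-0/0/9
  199.53.128.0/17 (199.53.128.0 - 199.53.255.255) -> ge-0/0/12
  199.53.128.0/19 (199.53.128.0 - 199.53.159.255) -> ge-0/0/4
More-specific entries that do NOT match:
  199.53.158.192/27 (199.53.158.192 - 199.53.158.223) does not contain 199.53.158.130
  199.53.159.128/25 (199.53.159.128 - 199.53.159.255) does not contain 199.53.158.130
  199.21.158.0/24 (199.21.158.0 - 199.21.158.255) does not contain 199.53.158.130
  199.53.154.0/23 (199.53.154.0 - 199.53.155.255) does not contain 199.53.158.130
  199.53.16.0/20 (199.53.16.0 - 199.53.31.255) does not contain 199.53.158.130
  199.53.176.0/20 (199.53.176.0 - 199.53.191.255) does not contain 199.53.158.130
Longest matching prefix is /19 -> interface ge-0/0/4.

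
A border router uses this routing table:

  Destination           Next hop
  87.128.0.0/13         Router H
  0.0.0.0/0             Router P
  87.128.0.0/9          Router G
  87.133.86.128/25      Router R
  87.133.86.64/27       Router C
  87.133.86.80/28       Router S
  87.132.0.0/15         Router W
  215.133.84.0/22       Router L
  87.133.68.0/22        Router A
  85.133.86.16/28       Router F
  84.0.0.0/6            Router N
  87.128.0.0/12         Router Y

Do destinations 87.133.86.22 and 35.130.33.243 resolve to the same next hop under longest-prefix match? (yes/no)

no

87.133.86.22: longest match 87.132.0.0/15 -> Router W
35.130.33.243: longest match 0.0.0.0/0 -> Router P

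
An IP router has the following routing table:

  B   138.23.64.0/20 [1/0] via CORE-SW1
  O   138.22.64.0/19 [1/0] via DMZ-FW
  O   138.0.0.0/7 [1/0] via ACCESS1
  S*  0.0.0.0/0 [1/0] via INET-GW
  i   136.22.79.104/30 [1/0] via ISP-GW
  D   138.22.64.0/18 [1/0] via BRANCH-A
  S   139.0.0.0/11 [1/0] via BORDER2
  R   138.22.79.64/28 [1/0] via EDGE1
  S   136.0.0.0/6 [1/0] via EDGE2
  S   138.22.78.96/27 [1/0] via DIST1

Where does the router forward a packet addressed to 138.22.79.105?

Routes whose prefix contains 138.22.79.105:
  0.0.0.0/0 (default, matches everything) -> INET-GW
  136.0.0.0/6 (136.0.0.0 - 139.255.255.255) -> EDGE2
  138.0.0.0/7 (138.0.0.0 - 139.255.255.255) -> ACCESS1
  138.22.64.0/18 (138.22.64.0 - 138.22.127.255) -> BRANCH-A
  138.22.64.0/19 (138.22.64.0 - 138.22.95.255) -> DMZ-FW
More-specific entries that do NOT match:
  136.22.79.104/30 (136.22.79.104 - 136.22.79.107) does not contain 138.22.79.105
  138.22.79.64/28 (138.22.79.64 - 138.22.79.79) does not contain 138.22.79.105
  138.22.78.96/27 (138.22.78.96 - 138.22.78.127) does not contain 138.22.79.105
  138.23.64.0/20 (138.23.64.0 - 138.23.79.255) does not contain 138.22.79.105
Longest matching prefix is /19 -> next hop DMZ-FW.

DMZ-FW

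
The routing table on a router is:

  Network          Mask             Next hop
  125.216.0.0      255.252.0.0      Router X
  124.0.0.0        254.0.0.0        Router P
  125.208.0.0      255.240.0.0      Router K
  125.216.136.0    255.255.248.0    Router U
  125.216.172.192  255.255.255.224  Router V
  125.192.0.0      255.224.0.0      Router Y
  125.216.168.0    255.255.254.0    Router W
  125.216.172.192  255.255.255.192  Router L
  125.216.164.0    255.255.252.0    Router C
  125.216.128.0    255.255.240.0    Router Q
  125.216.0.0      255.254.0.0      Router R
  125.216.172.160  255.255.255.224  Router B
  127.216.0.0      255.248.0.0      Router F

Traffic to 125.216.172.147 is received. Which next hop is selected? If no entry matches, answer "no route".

Routes whose prefix contains 125.216.172.147:
  124.0.0.0/7 (124.0.0.0 - 125.255.255.255) -> Router P
  125.192.0.0/11 (125.192.0.0 - 125.223.255.255) -> Router Y
  125.208.0.0/12 (125.208.0.0 - 125.223.255.255) -> Router K
  125.216.0.0/14 (125.216.0.0 - 125.219.255.255) -> Router X
  125.216.0.0/15 (125.216.0.0 - 125.217.255.255) -> Router R
More-specific entries that do NOT match:
  125.216.172.192/27 (125.216.172.192 - 125.216.172.223) does not contain 125.216.172.147
  125.216.172.160/27 (125.216.172.160 - 125.216.172.191) does not contain 125.216.172.147
  125.216.172.192/26 (125.216.172.192 - 125.216.172.255) does not contain 125.216.172.147
  125.216.168.0/23 (125.216.168.0 - 125.216.169.255) does not contain 125.216.172.147
  125.216.164.0/22 (125.216.164.0 - 125.216.167.255) does not contain 125.216.172.147
  125.216.136.0/21 (125.216.136.0 - 125.216.143.255) does not contain 125.216.172.147
  125.216.128.0/20 (125.216.128.0 - 125.216.143.255) does not contain 125.216.172.147
Longest matching prefix is /15 -> next hop Router R.

Router R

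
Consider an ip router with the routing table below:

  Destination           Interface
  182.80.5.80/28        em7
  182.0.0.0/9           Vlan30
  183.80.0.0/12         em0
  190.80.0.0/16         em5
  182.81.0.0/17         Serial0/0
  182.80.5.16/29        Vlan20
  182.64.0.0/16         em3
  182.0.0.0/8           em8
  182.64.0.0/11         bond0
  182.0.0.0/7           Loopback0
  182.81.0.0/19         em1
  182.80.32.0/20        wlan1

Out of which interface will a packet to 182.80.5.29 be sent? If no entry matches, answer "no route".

bond0

Routes whose prefix contains 182.80.5.29:
  182.0.0.0/7 (182.0.0.0 - 183.255.255.255) -> Loopback0
  182.0.0.0/8 (182.0.0.0 - 182.255.255.255) -> em8
  182.0.0.0/9 (182.0.0.0 - 182.127.255.255) -> Vlan30
  182.64.0.0/11 (182.64.0.0 - 182.95.255.255) -> bond0
More-specific entries that do NOT match:
  182.80.5.16/29 (182.80.5.16 - 182.80.5.23) does not contain 182.80.5.29
  182.80.5.80/28 (182.80.5.80 - 182.80.5.95) does not contain 182.80.5.29
  182.80.32.0/20 (182.80.32.0 - 182.80.47.255) does not contain 182.80.5.29
  182.81.0.0/19 (182.81.0.0 - 182.81.31.255) does not contain 182.80.5.29
  182.81.0.0/17 (182.81.0.0 - 182.81.127.255) does not contain 182.80.5.29
  190.80.0.0/16 (190.80.0.0 - 190.80.255.255) does not contain 182.80.5.29
  182.64.0.0/16 (182.64.0.0 - 182.64.255.255) does not contain 182.80.5.29
  183.80.0.0/12 (183.80.0.0 - 183.95.255.255) does not contain 182.80.5.29
Longest matching prefix is /11 -> interface bond0.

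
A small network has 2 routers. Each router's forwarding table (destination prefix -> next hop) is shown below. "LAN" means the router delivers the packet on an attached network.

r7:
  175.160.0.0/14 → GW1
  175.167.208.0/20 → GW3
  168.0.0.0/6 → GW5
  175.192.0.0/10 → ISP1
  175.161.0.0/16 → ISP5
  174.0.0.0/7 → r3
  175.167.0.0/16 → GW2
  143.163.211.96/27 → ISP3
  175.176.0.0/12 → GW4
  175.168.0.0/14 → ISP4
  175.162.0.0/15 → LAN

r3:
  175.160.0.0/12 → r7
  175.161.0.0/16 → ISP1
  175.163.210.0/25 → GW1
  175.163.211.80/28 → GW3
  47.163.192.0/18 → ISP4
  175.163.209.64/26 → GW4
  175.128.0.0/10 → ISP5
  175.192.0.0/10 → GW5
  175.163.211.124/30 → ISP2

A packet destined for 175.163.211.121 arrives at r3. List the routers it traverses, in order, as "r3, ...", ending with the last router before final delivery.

r3, r7

At r3: longest match for 175.163.211.121 is 175.160.0.0/12 -> r7
At r7: longest match for 175.163.211.121 is 175.162.0.0/15 -> LAN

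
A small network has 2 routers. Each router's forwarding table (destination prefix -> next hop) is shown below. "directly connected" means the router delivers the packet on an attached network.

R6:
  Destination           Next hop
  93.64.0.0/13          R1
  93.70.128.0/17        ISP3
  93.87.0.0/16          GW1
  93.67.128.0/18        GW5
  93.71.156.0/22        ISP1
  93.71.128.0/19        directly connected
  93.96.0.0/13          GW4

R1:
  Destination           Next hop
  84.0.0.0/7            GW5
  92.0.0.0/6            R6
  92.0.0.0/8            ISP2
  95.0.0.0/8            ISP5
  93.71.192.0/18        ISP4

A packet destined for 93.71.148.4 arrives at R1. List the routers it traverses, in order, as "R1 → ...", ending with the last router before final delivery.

At R1: longest match for 93.71.148.4 is 92.0.0.0/6 -> R6
At R6: longest match for 93.71.148.4 is 93.71.128.0/19 -> directly connected

R1 → R6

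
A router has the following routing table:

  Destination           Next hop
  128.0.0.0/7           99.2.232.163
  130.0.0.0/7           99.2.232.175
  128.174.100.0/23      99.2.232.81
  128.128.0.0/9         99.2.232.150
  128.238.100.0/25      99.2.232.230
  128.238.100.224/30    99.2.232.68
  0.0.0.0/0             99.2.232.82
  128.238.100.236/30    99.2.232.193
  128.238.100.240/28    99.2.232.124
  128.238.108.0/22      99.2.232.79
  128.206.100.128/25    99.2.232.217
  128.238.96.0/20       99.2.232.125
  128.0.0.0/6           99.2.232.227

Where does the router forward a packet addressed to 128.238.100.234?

Routes whose prefix contains 128.238.100.234:
  0.0.0.0/0 (default, matches everything) -> 99.2.232.82
  128.0.0.0/6 (128.0.0.0 - 131.255.255.255) -> 99.2.232.227
  128.0.0.0/7 (128.0.0.0 - 129.255.255.255) -> 99.2.232.163
  128.128.0.0/9 (128.128.0.0 - 128.255.255.255) -> 99.2.232.150
  128.238.96.0/20 (128.238.96.0 - 128.238.111.255) -> 99.2.232.125
More-specific entries that do NOT match:
  128.238.100.224/30 (128.238.100.224 - 128.238.100.227) does not contain 128.238.100.234
  128.238.100.236/30 (128.238.100.236 - 128.238.100.239) does not contain 128.238.100.234
  128.238.100.240/28 (128.238.100.240 - 128.238.100.255) does not contain 128.238.100.234
  128.238.100.0/25 (128.238.100.0 - 128.238.100.127) does not contain 128.238.100.234
  128.206.100.128/25 (128.206.100.128 - 128.206.100.255) does not contain 128.238.100.234
  128.174.100.0/23 (128.174.100.0 - 128.174.101.255) does not contain 128.238.100.234
  128.238.108.0/22 (128.238.108.0 - 128.238.111.255) does not contain 128.238.100.234
Longest matching prefix is /20 -> next hop 99.2.232.125.

99.2.232.125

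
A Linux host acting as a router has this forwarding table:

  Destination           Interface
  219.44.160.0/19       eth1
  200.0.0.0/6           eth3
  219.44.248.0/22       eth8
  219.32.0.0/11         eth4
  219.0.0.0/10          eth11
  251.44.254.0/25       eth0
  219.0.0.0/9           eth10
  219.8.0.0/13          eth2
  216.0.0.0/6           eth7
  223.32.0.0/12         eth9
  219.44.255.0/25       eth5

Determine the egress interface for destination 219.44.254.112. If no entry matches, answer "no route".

Routes whose prefix contains 219.44.254.112:
  216.0.0.0/6 (216.0.0.0 - 219.255.255.255) -> eth7
  219.0.0.0/9 (219.0.0.0 - 219.127.255.255) -> eth10
  219.0.0.0/10 (219.0.0.0 - 219.63.255.255) -> eth11
  219.32.0.0/11 (219.32.0.0 - 219.63.255.255) -> eth4
More-specific entries that do NOT match:
  251.44.254.0/25 (251.44.254.0 - 251.44.254.127) does not contain 219.44.254.112
  219.44.255.0/25 (219.44.255.0 - 219.44.255.127) does not contain 219.44.254.112
  219.44.248.0/22 (219.44.248.0 - 219.44.251.255) does not contain 219.44.254.112
  219.44.160.0/19 (219.44.160.0 - 219.44.191.255) does not contain 219.44.254.112
  219.8.0.0/13 (219.8.0.0 - 219.15.255.255) does not contain 219.44.254.112
  223.32.0.0/12 (223.32.0.0 - 223.47.255.255) does not contain 219.44.254.112
Longest matching prefix is /11 -> interface eth4.

eth4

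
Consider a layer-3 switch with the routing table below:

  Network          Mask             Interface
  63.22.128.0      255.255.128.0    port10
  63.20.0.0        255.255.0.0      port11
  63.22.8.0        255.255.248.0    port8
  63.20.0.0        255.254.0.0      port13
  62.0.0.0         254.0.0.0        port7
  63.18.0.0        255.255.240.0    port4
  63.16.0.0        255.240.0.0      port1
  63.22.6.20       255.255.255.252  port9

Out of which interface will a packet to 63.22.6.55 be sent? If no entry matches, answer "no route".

port1

Routes whose prefix contains 63.22.6.55:
  62.0.0.0/7 (62.0.0.0 - 63.255.255.255) -> port7
  63.16.0.0/12 (63.16.0.0 - 63.31.255.255) -> port1
More-specific entries that do NOT match:
  63.22.6.20/30 (63.22.6.20 - 63.22.6.23) does not contain 63.22.6.55
  63.22.8.0/21 (63.22.8.0 - 63.22.15.255) does not contain 63.22.6.55
  63.18.0.0/20 (63.18.0.0 - 63.18.15.255) does not contain 63.22.6.55
  63.22.128.0/17 (63.22.128.0 - 63.22.255.255) does not contain 63.22.6.55
  63.20.0.0/16 (63.20.0.0 - 63.20.255.255) does not contain 63.22.6.55
  63.20.0.0/15 (63.20.0.0 - 63.21.255.255) does not contain 63.22.6.55
Longest matching prefix is /12 -> interface port1.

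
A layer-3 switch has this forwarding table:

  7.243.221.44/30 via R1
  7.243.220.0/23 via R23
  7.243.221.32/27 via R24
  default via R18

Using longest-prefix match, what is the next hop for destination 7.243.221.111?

Routes whose prefix contains 7.243.221.111:
  0.0.0.0/0 (default, matches everything) -> R18
  7.243.220.0/23 (7.243.220.0 - 7.243.221.255) -> R23
More-specific entries that do NOT match:
  7.243.221.44/30 (7.243.221.44 - 7.243.221.47) does not contain 7.243.221.111
  7.243.221.32/27 (7.243.221.32 - 7.243.221.63) does not contain 7.243.221.111
Longest matching prefix is /23 -> next hop R23.

R23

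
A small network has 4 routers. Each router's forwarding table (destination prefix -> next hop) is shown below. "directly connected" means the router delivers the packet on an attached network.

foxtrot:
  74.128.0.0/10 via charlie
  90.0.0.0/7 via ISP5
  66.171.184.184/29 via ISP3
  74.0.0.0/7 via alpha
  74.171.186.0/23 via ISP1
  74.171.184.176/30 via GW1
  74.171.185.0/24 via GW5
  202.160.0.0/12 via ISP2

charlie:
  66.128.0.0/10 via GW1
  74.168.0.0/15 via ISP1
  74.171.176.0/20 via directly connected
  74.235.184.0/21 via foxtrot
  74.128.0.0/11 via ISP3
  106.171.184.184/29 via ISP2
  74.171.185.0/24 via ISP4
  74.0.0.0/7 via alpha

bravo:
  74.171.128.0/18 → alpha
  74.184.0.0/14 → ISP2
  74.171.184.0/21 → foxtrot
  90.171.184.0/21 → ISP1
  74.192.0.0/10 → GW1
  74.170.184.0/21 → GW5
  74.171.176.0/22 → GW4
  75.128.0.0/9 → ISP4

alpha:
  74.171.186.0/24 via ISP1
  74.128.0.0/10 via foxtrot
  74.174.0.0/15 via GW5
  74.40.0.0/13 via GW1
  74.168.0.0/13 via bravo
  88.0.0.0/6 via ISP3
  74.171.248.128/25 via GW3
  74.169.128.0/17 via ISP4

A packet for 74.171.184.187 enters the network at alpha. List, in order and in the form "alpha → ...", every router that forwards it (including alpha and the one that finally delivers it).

alpha → bravo → foxtrot → charlie

At alpha: longest match for 74.171.184.187 is 74.168.0.0/13 -> bravo
At bravo: longest match for 74.171.184.187 is 74.171.184.0/21 -> foxtrot
At foxtrot: longest match for 74.171.184.187 is 74.128.0.0/10 -> charlie
At charlie: longest match for 74.171.184.187 is 74.171.176.0/20 -> directly connected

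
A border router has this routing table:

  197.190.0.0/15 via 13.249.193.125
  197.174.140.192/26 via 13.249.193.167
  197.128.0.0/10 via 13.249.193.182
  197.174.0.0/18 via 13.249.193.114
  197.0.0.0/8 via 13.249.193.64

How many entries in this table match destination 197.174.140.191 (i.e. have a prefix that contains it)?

2

Prefixes containing 197.174.140.191:
  197.0.0.0/8 (197.0.0.0 - 197.255.255.255)
  197.128.0.0/10 (197.128.0.0 - 197.191.255.255)
Total matching entries: 2.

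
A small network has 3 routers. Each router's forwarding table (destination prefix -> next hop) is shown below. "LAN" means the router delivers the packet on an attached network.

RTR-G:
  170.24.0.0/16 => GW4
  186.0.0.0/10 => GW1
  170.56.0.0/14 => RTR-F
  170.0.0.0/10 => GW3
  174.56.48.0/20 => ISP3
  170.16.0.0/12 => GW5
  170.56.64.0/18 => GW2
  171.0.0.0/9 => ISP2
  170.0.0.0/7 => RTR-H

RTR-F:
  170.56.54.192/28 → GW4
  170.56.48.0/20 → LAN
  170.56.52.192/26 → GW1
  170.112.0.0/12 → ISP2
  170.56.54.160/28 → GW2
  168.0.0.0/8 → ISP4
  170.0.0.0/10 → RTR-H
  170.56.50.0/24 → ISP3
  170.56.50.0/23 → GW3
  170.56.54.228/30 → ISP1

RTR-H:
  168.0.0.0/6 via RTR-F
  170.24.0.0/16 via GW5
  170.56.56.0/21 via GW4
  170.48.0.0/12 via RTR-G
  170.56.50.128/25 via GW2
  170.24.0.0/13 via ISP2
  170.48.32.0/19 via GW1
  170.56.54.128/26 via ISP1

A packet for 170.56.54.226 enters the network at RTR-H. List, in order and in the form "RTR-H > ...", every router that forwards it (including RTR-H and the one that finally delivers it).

At RTR-H: longest match for 170.56.54.226 is 170.48.0.0/12 -> RTR-G
At RTR-G: longest match for 170.56.54.226 is 170.56.0.0/14 -> RTR-F
At RTR-F: longest match for 170.56.54.226 is 170.56.48.0/20 -> LAN

RTR-H > RTR-G > RTR-F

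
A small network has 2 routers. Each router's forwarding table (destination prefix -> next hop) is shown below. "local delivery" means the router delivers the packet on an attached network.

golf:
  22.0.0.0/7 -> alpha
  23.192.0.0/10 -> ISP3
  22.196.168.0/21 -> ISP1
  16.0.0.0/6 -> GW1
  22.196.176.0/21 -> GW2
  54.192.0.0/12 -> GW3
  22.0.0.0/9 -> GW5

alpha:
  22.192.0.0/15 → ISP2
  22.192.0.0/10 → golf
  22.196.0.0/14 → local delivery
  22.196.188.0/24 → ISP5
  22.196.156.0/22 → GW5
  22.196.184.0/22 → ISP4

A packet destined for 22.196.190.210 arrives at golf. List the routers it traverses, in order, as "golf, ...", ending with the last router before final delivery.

golf, alpha

At golf: longest match for 22.196.190.210 is 22.0.0.0/7 -> alpha
At alpha: longest match for 22.196.190.210 is 22.196.0.0/14 -> local delivery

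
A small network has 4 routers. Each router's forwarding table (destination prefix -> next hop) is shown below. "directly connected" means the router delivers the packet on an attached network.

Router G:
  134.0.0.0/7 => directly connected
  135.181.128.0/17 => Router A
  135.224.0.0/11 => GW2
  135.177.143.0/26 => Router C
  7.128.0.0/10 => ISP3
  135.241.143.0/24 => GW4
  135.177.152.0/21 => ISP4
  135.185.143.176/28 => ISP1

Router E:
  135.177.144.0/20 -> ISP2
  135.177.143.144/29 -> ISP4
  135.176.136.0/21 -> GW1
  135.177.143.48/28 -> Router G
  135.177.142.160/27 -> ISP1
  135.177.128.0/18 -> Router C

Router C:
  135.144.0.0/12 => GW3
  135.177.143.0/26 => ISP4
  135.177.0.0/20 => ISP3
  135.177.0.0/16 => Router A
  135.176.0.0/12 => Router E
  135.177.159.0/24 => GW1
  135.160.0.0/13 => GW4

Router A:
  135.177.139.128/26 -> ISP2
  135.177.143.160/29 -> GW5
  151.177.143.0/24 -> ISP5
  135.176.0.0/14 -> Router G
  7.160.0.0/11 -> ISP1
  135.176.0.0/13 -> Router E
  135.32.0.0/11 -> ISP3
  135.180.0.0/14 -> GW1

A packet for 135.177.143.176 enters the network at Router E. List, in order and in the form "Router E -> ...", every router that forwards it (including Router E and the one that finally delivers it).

At Router E: longest match for 135.177.143.176 is 135.177.128.0/18 -> Router C
At Router C: longest match for 135.177.143.176 is 135.177.0.0/16 -> Router A
At Router A: longest match for 135.177.143.176 is 135.176.0.0/14 -> Router G
At Router G: longest match for 135.177.143.176 is 134.0.0.0/7 -> directly connected

Router E -> Router C -> Router A -> Router G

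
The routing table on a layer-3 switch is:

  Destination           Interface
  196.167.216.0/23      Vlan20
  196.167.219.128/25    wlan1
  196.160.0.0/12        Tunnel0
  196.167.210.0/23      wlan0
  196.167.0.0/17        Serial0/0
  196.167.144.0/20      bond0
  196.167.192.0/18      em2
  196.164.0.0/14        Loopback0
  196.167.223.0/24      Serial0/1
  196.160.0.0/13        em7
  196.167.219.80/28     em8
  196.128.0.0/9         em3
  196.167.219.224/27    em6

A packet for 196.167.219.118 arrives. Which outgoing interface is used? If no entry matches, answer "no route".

Routes whose prefix contains 196.167.219.118:
  196.128.0.0/9 (196.128.0.0 - 196.255.255.255) -> em3
  196.160.0.0/12 (196.160.0.0 - 196.175.255.255) -> Tunnel0
  196.160.0.0/13 (196.160.0.0 - 196.167.255.255) -> em7
  196.164.0.0/14 (196.164.0.0 - 196.167.255.255) -> Loopback0
  196.167.192.0/18 (196.167.192.0 - 196.167.255.255) -> em2
More-specific entries that do NOT match:
  196.167.219.80/28 (196.167.219.80 - 196.167.219.95) does not contain 196.167.219.118
  196.167.219.224/27 (196.167.219.224 - 196.167.219.255) does not contain 196.167.219.118
  196.167.219.128/25 (196.167.219.128 - 196.167.219.255) does not contain 196.167.219.118
  196.167.223.0/24 (196.167.223.0 - 196.167.223.255) does not contain 196.167.219.118
  196.167.216.0/23 (196.167.216.0 - 196.167.217.255) does not contain 196.167.219.118
  196.167.210.0/23 (196.167.210.0 - 196.167.211.255) does not contain 196.167.219.118
  196.167.144.0/20 (196.167.144.0 - 196.167.159.255) does not contain 196.167.219.118
Longest matching prefix is /18 -> interface em2.

em2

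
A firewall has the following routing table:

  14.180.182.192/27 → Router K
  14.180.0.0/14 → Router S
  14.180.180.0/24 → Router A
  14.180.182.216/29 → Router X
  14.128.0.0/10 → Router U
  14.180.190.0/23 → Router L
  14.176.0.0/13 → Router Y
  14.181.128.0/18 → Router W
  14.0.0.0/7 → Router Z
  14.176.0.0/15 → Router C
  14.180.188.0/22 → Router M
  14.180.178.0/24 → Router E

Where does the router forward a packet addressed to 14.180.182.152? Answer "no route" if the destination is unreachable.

Router S

Routes whose prefix contains 14.180.182.152:
  14.0.0.0/7 (14.0.0.0 - 15.255.255.255) -> Router Z
  14.128.0.0/10 (14.128.0.0 - 14.191.255.255) -> Router U
  14.176.0.0/13 (14.176.0.0 - 14.183.255.255) -> Router Y
  14.180.0.0/14 (14.180.0.0 - 14.183.255.255) -> Router S
More-specific entries that do NOT match:
  14.180.182.216/29 (14.180.182.216 - 14.180.182.223) does not contain 14.180.182.152
  14.180.182.192/27 (14.180.182.192 - 14.180.182.223) does not contain 14.180.182.152
  14.180.180.0/24 (14.180.180.0 - 14.180.180.255) does not contain 14.180.182.152
  14.180.178.0/24 (14.180.178.0 - 14.180.178.255) does not contain 14.180.182.152
  14.180.190.0/23 (14.180.190.0 - 14.180.191.255) does not contain 14.180.182.152
  14.180.188.0/22 (14.180.188.0 - 14.180.191.255) does not contain 14.180.182.152
  14.181.128.0/18 (14.181.128.0 - 14.181.191.255) does not contain 14.180.182.152
  14.176.0.0/15 (14.176.0.0 - 14.177.255.255) does not contain 14.180.182.152
Longest matching prefix is /14 -> next hop Router S.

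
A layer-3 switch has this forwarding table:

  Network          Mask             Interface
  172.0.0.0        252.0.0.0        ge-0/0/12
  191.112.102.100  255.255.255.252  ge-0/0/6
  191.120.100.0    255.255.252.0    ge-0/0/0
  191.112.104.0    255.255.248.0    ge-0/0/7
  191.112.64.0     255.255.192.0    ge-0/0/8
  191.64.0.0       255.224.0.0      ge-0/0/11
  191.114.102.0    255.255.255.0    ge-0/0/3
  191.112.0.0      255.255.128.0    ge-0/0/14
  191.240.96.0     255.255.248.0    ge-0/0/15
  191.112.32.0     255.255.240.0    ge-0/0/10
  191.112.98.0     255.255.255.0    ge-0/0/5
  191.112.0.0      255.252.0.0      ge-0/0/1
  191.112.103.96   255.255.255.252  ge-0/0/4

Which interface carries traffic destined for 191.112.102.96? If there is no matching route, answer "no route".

Routes whose prefix contains 191.112.102.96:
  191.112.0.0/14 (191.112.0.0 - 191.115.255.255) -> ge-0/0/1
  191.112.0.0/17 (191.112.0.0 - 191.112.127.255) -> ge-0/0/14
  191.112.64.0/18 (191.112.64.0 - 191.112.127.255) -> ge-0/0/8
More-specific entries that do NOT match:
  191.112.102.100/30 (191.112.102.100 - 191.112.102.103) does not contain 191.112.102.96
  191.112.103.96/30 (191.112.103.96 - 191.112.103.99) does not contain 191.112.102.96
  191.114.102.0/24 (191.114.102.0 - 191.114.102.255) does not contain 191.112.102.96
  191.112.98.0/24 (191.112.98.0 - 191.112.98.255) does not contain 191.112.102.96
  191.120.100.0/22 (191.120.100.0 - 191.120.103.255) does not contain 191.112.102.96
  191.112.104.0/21 (191.112.104.0 - 191.112.111.255) does not contain 191.112.102.96
  191.240.96.0/21 (191.240.96.0 - 191.240.103.255) does not contain 191.112.102.96
  191.112.32.0/20 (191.112.32.0 - 191.112.47.255) does not contain 191.112.102.96
Longest matching prefix is /18 -> interface ge-0/0/8.

ge-0/0/8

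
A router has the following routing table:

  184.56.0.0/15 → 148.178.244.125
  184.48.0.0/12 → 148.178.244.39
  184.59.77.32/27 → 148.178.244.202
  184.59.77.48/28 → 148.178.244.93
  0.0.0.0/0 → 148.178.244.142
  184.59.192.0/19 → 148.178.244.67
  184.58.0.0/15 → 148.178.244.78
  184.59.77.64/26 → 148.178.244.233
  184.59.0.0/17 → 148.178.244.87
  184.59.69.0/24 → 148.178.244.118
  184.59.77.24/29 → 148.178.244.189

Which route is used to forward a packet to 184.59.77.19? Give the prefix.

Entries matching 184.59.77.19:
  0.0.0.0/0 (default, matches everything)
  184.48.0.0/12 (184.48.0.0 - 184.63.255.255)
  184.58.0.0/15 (184.58.0.0 - 184.59.255.255)
  184.59.0.0/17 (184.59.0.0 - 184.59.127.255)
Most specific is 184.59.0.0/17.

184.59.0.0/17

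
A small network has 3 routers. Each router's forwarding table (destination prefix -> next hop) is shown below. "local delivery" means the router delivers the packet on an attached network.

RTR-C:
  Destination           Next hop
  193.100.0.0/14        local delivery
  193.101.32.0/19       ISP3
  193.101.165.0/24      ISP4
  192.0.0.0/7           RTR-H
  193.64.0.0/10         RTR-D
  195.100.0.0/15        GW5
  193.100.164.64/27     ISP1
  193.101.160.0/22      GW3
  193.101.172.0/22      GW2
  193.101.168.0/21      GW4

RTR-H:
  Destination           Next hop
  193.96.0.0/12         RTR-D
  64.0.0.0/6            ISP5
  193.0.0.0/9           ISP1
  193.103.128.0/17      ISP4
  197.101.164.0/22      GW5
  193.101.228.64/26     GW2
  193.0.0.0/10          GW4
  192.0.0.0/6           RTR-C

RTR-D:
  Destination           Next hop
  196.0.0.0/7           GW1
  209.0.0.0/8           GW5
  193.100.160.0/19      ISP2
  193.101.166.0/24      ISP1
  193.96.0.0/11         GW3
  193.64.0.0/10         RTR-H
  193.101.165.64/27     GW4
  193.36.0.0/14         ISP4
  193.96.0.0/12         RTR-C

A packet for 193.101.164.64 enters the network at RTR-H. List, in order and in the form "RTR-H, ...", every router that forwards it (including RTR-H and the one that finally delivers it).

RTR-H, RTR-D, RTR-C

At RTR-H: longest match for 193.101.164.64 is 193.96.0.0/12 -> RTR-D
At RTR-D: longest match for 193.101.164.64 is 193.96.0.0/12 -> RTR-C
At RTR-C: longest match for 193.101.164.64 is 193.100.0.0/14 -> local delivery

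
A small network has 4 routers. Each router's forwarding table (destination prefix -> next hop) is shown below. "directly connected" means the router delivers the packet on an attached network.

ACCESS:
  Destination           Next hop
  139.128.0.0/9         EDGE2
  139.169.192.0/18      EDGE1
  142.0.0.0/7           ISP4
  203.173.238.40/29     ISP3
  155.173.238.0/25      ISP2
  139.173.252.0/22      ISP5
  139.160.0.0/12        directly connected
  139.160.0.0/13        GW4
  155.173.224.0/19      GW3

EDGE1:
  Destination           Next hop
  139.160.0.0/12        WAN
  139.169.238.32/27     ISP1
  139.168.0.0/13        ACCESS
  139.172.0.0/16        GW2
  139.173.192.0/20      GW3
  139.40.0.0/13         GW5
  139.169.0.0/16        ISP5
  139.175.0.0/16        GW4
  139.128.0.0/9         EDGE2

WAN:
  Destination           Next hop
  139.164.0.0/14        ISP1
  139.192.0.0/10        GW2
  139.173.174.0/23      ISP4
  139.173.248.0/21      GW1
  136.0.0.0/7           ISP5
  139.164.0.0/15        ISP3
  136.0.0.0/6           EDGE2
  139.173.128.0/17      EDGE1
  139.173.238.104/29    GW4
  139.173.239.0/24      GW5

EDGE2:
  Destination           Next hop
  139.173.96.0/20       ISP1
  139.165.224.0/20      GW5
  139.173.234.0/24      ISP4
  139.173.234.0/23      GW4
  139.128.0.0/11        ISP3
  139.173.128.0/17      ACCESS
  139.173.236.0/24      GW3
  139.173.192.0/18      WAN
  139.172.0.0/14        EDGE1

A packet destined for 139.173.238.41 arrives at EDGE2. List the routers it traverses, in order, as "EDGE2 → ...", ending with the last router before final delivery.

At EDGE2: longest match for 139.173.238.41 is 139.173.192.0/18 -> WAN
At WAN: longest match for 139.173.238.41 is 139.173.128.0/17 -> EDGE1
At EDGE1: longest match for 139.173.238.41 is 139.168.0.0/13 -> ACCESS
At ACCESS: longest match for 139.173.238.41 is 139.160.0.0/12 -> directly connected

EDGE2 → WAN → EDGE1 → ACCESS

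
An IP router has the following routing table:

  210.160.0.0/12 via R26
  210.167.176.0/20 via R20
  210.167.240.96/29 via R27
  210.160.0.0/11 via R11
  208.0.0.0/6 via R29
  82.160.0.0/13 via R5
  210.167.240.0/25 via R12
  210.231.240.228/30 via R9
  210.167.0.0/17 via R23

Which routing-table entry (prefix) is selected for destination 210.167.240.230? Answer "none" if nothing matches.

Entries matching 210.167.240.230:
  208.0.0.0/6 (208.0.0.0 - 211.255.255.255)
  210.160.0.0/11 (210.160.0.0 - 210.191.255.255)
  210.160.0.0/12 (210.160.0.0 - 210.175.255.255)
Most specific is 210.160.0.0/12.

210.160.0.0/12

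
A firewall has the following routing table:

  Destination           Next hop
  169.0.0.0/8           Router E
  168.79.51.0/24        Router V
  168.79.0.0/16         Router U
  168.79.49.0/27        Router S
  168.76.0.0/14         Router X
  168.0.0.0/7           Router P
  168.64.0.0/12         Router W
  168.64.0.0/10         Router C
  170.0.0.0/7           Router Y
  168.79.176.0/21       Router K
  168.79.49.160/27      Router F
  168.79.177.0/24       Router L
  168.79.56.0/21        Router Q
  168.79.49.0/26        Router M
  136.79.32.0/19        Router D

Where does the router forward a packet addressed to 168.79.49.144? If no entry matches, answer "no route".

Router U

Routes whose prefix contains 168.79.49.144:
  168.0.0.0/7 (168.0.0.0 - 169.255.255.255) -> Router P
  168.64.0.0/10 (168.64.0.0 - 168.127.255.255) -> Router C
  168.64.0.0/12 (168.64.0.0 - 168.79.255.255) -> Router W
  168.76.0.0/14 (168.76.0.0 - 168.79.255.255) -> Router X
  168.79.0.0/16 (168.79.0.0 - 168.79.255.255) -> Router U
More-specific entries that do NOT match:
  168.79.49.0/27 (168.79.49.0 - 168.79.49.31) does not contain 168.79.49.144
  168.79.49.160/27 (168.79.49.160 - 168.79.49.191) does not contain 168.79.49.144
  168.79.49.0/26 (168.79.49.0 - 168.79.49.63) does not contain 168.79.49.144
  168.79.51.0/24 (168.79.51.0 - 168.79.51.255) does not contain 168.79.49.144
  168.79.177.0/24 (168.79.177.0 - 168.79.177.255) does not contain 168.79.49.144
  168.79.176.0/21 (168.79.176.0 - 168.79.183.255) does not contain 168.79.49.144
  168.79.56.0/21 (168.79.56.0 - 168.79.63.255) does not contain 168.79.49.144
  136.79.32.0/19 (136.79.32.0 - 136.79.63.255) does not contain 168.79.49.144
Longest matching prefix is /16 -> next hop Router U.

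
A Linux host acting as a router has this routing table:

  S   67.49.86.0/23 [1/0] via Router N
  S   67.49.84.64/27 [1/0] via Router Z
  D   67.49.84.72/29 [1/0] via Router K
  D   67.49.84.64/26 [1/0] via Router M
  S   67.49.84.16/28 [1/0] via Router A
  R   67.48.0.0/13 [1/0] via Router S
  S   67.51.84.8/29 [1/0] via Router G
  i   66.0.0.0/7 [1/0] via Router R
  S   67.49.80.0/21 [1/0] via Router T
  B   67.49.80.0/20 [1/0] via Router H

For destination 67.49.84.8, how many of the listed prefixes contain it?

Prefixes containing 67.49.84.8:
  66.0.0.0/7 (66.0.0.0 - 67.255.255.255)
  67.48.0.0/13 (67.48.0.0 - 67.55.255.255)
  67.49.80.0/20 (67.49.80.0 - 67.49.95.255)
  67.49.80.0/21 (67.49.80.0 - 67.49.87.255)
Total matching entries: 4.

4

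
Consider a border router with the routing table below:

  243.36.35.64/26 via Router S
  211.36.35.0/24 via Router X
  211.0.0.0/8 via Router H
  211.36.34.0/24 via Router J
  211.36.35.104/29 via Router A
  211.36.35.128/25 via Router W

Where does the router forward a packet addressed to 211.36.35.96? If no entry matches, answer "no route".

Routes whose prefix contains 211.36.35.96:
  211.0.0.0/8 (211.0.0.0 - 211.255.255.255) -> Router H
  211.36.35.0/24 (211.36.35.0 - 211.36.35.255) -> Router X
More-specific entries that do NOT match:
  211.36.35.104/29 (211.36.35.104 - 211.36.35.111) does not contain 211.36.35.96
  243.36.35.64/26 (243.36.35.64 - 243.36.35.127) does not contain 211.36.35.96
  211.36.35.128/25 (211.36.35.128 - 211.36.35.255) does not contain 211.36.35.96
Longest matching prefix is /24 -> next hop Router X.

Router X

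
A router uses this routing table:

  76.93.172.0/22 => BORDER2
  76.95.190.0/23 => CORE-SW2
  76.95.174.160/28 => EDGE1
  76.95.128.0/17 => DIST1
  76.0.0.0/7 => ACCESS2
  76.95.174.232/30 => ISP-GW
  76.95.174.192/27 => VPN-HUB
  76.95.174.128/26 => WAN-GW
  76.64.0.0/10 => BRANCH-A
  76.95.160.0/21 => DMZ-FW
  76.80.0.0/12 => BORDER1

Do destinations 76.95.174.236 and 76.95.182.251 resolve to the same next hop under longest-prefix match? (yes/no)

76.95.174.236: longest match 76.95.128.0/17 -> DIST1
76.95.182.251: longest match 76.95.128.0/17 -> DIST1

yes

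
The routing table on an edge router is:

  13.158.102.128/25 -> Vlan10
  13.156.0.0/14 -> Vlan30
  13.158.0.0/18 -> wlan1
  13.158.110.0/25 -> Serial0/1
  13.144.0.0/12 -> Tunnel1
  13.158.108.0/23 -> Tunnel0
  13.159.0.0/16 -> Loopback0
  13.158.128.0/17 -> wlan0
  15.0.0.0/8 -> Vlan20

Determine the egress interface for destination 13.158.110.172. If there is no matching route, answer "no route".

Vlan30

Routes whose prefix contains 13.158.110.172:
  13.144.0.0/12 (13.144.0.0 - 13.159.255.255) -> Tunnel1
  13.156.0.0/14 (13.156.0.0 - 13.159.255.255) -> Vlan30
More-specific entries that do NOT match:
  13.158.102.128/25 (13.158.102.128 - 13.158.102.255) does not contain 13.158.110.172
  13.158.110.0/25 (13.158.110.0 - 13.158.110.127) does not contain 13.158.110.172
  13.158.108.0/23 (13.158.108.0 - 13.158.109.255) does not contain 13.158.110.172
  13.158.0.0/18 (13.158.0.0 - 13.158.63.255) does not contain 13.158.110.172
  13.158.128.0/17 (13.158.128.0 - 13.158.255.255) does not contain 13.158.110.172
  13.159.0.0/16 (13.159.0.0 - 13.159.255.255) does not contain 13.158.110.172
Longest matching prefix is /14 -> interface Vlan30.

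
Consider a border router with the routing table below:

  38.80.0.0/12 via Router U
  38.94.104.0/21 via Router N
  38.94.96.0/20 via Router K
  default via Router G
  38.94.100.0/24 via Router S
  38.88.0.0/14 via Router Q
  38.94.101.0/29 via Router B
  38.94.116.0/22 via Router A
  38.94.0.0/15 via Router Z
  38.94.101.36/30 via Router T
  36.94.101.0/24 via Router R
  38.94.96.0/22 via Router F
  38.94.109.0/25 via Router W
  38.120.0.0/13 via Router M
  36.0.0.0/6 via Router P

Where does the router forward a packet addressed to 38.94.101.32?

Routes whose prefix contains 38.94.101.32:
  0.0.0.0/0 (default, matches everything) -> Router G
  36.0.0.0/6 (36.0.0.0 - 39.255.255.255) -> Router P
  38.80.0.0/12 (38.80.0.0 - 38.95.255.255) -> Router U
  38.94.0.0/15 (38.94.0.0 - 38.95.255.255) -> Router Z
  38.94.96.0/20 (38.94.96.0 - 38.94.111.255) -> Router K
More-specific entries that do NOT match:
  38.94.101.36/30 (38.94.101.36 - 38.94.101.39) does not contain 38.94.101.32
  38.94.101.0/29 (38.94.101.0 - 38.94.101.7) does not contain 38.94.101.32
  38.94.109.0/25 (38.94.109.0 - 38.94.109.127) does not contain 38.94.101.32
  38.94.100.0/24 (38.94.100.0 - 38.94.100.255) does not contain 38.94.101.32
  36.94.101.0/24 (36.94.101.0 - 36.94.101.255) does not contain 38.94.101.32
  38.94.116.0/22 (38.94.116.0 - 38.94.119.255) does not contain 38.94.101.32
  38.94.96.0/22 (38.94.96.0 - 38.94.99.255) does not contain 38.94.101.32
  38.94.104.0/21 (38.94.104.0 - 38.94.111.255) does not contain 38.94.101.32
Longest matching prefix is /20 -> next hop Router K.

Router K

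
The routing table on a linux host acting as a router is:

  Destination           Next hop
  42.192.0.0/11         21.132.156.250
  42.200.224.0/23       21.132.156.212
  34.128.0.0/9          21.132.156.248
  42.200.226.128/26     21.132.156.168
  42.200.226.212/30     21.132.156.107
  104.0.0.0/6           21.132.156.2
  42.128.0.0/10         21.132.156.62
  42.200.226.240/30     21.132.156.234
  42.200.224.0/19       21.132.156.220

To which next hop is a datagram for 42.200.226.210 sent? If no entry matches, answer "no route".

21.132.156.220

Routes whose prefix contains 42.200.226.210:
  42.192.0.0/11 (42.192.0.0 - 42.223.255.255) -> 21.132.156.250
  42.200.224.0/19 (42.200.224.0 - 42.200.255.255) -> 21.132.156.220
More-specific entries that do NOT match:
  42.200.226.212/30 (42.200.226.212 - 42.200.226.215) does not contain 42.200.226.210
  42.200.226.240/30 (42.200.226.240 - 42.200.226.243) does not contain 42.200.226.210
  42.200.226.128/26 (42.200.226.128 - 42.200.226.191) does not contain 42.200.226.210
  42.200.224.0/23 (42.200.224.0 - 42.200.225.255) does not contain 42.200.226.210
Longest matching prefix is /19 -> next hop 21.132.156.220.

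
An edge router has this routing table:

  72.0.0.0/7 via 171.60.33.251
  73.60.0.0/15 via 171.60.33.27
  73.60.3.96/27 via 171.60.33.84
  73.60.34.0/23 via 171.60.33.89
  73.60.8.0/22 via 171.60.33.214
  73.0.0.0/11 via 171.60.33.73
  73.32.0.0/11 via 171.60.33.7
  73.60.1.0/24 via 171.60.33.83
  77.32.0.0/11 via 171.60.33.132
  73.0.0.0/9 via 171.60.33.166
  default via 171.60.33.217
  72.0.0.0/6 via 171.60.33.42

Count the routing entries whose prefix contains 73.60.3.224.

6

Prefixes containing 73.60.3.224:
  0.0.0.0/0 (default, matches everything)
  72.0.0.0/6 (72.0.0.0 - 75.255.255.255)
  72.0.0.0/7 (72.0.0.0 - 73.255.255.255)
  73.0.0.0/9 (73.0.0.0 - 73.127.255.255)
  73.32.0.0/11 (73.32.0.0 - 73.63.255.255)
  73.60.0.0/15 (73.60.0.0 - 73.61.255.255)
Total matching entries: 6.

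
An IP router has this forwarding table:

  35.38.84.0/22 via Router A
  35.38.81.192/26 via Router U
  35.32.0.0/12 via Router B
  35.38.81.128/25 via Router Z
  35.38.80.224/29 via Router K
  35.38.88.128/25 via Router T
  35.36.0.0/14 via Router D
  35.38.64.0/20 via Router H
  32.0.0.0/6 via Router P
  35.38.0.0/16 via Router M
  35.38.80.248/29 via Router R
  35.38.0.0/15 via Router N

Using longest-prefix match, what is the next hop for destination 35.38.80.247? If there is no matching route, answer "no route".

Routes whose prefix contains 35.38.80.247:
  32.0.0.0/6 (32.0.0.0 - 35.255.255.255) -> Router P
  35.32.0.0/12 (35.32.0.0 - 35.47.255.255) -> Router B
  35.36.0.0/14 (35.36.0.0 - 35.39.255.255) -> Router D
  35.38.0.0/15 (35.38.0.0 - 35.39.255.255) -> Router N
  35.38.0.0/16 (35.38.0.0 - 35.38.255.255) -> Router M
More-specific entries that do NOT match:
  35.38.80.224/29 (35.38.80.224 - 35.38.80.231) does not contain 35.38.80.247
  35.38.80.248/29 (35.38.80.248 - 35.38.80.255) does not contain 35.38.80.247
  35.38.81.192/26 (35.38.81.192 - 35.38.81.255) does not contain 35.38.80.247
  35.38.81.128/25 (35.38.81.128 - 35.38.81.255) does not contain 35.38.80.247
  35.38.88.128/25 (35.38.88.128 - 35.38.88.255) does not contain 35.38.80.247
  35.38.84.0/22 (35.38.84.0 - 35.38.87.255) does not contain 35.38.80.247
  35.38.64.0/20 (35.38.64.0 - 35.38.79.255) does not contain 35.38.80.247
Longest matching prefix is /16 -> next hop Router M.

Router M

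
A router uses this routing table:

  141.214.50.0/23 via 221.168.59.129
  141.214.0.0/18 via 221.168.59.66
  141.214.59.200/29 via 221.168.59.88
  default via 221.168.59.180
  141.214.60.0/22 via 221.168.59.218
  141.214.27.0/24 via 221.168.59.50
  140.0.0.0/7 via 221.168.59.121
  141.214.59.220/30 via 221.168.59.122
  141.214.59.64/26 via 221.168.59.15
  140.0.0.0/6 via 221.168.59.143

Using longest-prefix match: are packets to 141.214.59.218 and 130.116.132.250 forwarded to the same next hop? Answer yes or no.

no

141.214.59.218: longest match 141.214.0.0/18 -> 221.168.59.66
130.116.132.250: longest match 0.0.0.0/0 -> 221.168.59.180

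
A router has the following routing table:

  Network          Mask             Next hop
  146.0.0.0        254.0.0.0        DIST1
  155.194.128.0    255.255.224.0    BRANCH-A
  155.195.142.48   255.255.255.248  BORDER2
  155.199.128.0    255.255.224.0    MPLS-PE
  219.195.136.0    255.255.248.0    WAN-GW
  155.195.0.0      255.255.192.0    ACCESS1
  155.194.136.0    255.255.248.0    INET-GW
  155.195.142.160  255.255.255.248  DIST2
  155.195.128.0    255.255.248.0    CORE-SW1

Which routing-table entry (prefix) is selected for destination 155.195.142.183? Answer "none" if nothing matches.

155.195.142.183 is outside every listed prefix and there is no default route.

none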